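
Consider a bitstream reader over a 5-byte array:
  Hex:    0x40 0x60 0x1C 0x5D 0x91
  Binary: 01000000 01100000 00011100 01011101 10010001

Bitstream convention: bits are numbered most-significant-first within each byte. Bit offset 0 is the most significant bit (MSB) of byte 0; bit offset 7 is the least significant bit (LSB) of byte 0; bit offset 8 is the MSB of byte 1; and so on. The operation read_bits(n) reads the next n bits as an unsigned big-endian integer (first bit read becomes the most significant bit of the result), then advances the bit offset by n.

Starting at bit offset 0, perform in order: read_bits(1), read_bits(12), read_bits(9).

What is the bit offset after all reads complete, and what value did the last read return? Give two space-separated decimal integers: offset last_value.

Answer: 22 7

Derivation:
Read 1: bits[0:1] width=1 -> value=0 (bin 0); offset now 1 = byte 0 bit 1; 39 bits remain
Read 2: bits[1:13] width=12 -> value=2060 (bin 100000001100); offset now 13 = byte 1 bit 5; 27 bits remain
Read 3: bits[13:22] width=9 -> value=7 (bin 000000111); offset now 22 = byte 2 bit 6; 18 bits remain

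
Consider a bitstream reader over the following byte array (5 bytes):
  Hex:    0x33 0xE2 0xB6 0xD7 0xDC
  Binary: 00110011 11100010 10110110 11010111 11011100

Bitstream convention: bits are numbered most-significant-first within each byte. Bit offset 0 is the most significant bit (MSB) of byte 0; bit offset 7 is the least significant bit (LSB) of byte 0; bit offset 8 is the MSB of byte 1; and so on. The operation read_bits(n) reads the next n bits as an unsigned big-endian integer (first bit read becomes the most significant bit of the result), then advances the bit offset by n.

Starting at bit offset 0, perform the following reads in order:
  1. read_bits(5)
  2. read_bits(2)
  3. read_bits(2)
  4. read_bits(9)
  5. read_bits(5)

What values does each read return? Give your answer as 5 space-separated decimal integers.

Read 1: bits[0:5] width=5 -> value=6 (bin 00110); offset now 5 = byte 0 bit 5; 35 bits remain
Read 2: bits[5:7] width=2 -> value=1 (bin 01); offset now 7 = byte 0 bit 7; 33 bits remain
Read 3: bits[7:9] width=2 -> value=3 (bin 11); offset now 9 = byte 1 bit 1; 31 bits remain
Read 4: bits[9:18] width=9 -> value=394 (bin 110001010); offset now 18 = byte 2 bit 2; 22 bits remain
Read 5: bits[18:23] width=5 -> value=27 (bin 11011); offset now 23 = byte 2 bit 7; 17 bits remain

Answer: 6 1 3 394 27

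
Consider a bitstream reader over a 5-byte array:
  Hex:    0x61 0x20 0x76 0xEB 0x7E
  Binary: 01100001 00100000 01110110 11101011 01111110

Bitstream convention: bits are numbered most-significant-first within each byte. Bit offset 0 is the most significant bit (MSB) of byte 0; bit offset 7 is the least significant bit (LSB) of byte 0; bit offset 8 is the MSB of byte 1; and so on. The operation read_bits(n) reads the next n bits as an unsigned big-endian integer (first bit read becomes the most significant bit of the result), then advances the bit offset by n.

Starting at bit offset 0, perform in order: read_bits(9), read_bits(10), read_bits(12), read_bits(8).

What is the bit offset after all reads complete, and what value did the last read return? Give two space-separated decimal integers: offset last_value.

Answer: 39 191

Derivation:
Read 1: bits[0:9] width=9 -> value=194 (bin 011000010); offset now 9 = byte 1 bit 1; 31 bits remain
Read 2: bits[9:19] width=10 -> value=259 (bin 0100000011); offset now 19 = byte 2 bit 3; 21 bits remain
Read 3: bits[19:31] width=12 -> value=2933 (bin 101101110101); offset now 31 = byte 3 bit 7; 9 bits remain
Read 4: bits[31:39] width=8 -> value=191 (bin 10111111); offset now 39 = byte 4 bit 7; 1 bits remain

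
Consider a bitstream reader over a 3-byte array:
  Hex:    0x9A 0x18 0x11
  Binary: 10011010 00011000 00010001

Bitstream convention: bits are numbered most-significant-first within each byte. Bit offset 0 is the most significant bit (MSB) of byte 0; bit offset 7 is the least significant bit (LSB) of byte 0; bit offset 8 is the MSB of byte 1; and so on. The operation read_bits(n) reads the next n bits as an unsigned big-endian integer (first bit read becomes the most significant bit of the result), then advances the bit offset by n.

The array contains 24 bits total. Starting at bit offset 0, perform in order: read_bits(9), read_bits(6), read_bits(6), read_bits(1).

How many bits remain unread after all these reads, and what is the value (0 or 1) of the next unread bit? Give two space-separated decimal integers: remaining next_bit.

Read 1: bits[0:9] width=9 -> value=308 (bin 100110100); offset now 9 = byte 1 bit 1; 15 bits remain
Read 2: bits[9:15] width=6 -> value=12 (bin 001100); offset now 15 = byte 1 bit 7; 9 bits remain
Read 3: bits[15:21] width=6 -> value=2 (bin 000010); offset now 21 = byte 2 bit 5; 3 bits remain
Read 4: bits[21:22] width=1 -> value=0 (bin 0); offset now 22 = byte 2 bit 6; 2 bits remain

Answer: 2 0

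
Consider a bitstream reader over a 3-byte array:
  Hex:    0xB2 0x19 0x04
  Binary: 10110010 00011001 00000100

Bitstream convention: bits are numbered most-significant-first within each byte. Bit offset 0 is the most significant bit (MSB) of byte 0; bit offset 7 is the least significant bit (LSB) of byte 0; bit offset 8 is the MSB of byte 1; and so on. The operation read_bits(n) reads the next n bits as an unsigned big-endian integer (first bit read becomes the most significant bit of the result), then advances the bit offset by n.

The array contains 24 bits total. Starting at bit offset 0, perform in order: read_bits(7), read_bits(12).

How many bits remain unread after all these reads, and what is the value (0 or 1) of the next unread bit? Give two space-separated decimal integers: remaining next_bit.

Read 1: bits[0:7] width=7 -> value=89 (bin 1011001); offset now 7 = byte 0 bit 7; 17 bits remain
Read 2: bits[7:19] width=12 -> value=200 (bin 000011001000); offset now 19 = byte 2 bit 3; 5 bits remain

Answer: 5 0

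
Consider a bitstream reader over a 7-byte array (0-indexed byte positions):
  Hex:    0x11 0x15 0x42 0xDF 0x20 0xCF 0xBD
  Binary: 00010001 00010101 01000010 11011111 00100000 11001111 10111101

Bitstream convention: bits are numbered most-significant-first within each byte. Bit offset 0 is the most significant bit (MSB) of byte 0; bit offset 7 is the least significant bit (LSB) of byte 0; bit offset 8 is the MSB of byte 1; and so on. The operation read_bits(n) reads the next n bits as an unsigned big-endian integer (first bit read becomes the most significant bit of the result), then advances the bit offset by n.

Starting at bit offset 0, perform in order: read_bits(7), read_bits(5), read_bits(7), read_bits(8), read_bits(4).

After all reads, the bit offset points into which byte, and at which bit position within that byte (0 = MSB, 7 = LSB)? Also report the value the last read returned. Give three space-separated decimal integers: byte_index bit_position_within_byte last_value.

Answer: 3 7 15

Derivation:
Read 1: bits[0:7] width=7 -> value=8 (bin 0001000); offset now 7 = byte 0 bit 7; 49 bits remain
Read 2: bits[7:12] width=5 -> value=17 (bin 10001); offset now 12 = byte 1 bit 4; 44 bits remain
Read 3: bits[12:19] width=7 -> value=42 (bin 0101010); offset now 19 = byte 2 bit 3; 37 bits remain
Read 4: bits[19:27] width=8 -> value=22 (bin 00010110); offset now 27 = byte 3 bit 3; 29 bits remain
Read 5: bits[27:31] width=4 -> value=15 (bin 1111); offset now 31 = byte 3 bit 7; 25 bits remain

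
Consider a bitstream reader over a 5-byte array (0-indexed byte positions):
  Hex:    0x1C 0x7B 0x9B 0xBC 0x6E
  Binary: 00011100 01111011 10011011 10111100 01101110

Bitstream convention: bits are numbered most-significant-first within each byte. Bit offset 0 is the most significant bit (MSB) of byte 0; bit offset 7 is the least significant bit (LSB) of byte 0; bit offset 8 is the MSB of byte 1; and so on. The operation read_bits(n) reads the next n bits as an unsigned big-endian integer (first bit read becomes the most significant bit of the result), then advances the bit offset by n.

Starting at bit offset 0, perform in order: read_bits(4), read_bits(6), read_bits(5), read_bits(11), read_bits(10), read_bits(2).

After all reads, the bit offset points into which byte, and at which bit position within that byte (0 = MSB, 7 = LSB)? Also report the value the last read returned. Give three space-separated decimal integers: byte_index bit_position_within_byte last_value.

Answer: 4 6 3

Derivation:
Read 1: bits[0:4] width=4 -> value=1 (bin 0001); offset now 4 = byte 0 bit 4; 36 bits remain
Read 2: bits[4:10] width=6 -> value=49 (bin 110001); offset now 10 = byte 1 bit 2; 30 bits remain
Read 3: bits[10:15] width=5 -> value=29 (bin 11101); offset now 15 = byte 1 bit 7; 25 bits remain
Read 4: bits[15:26] width=11 -> value=1646 (bin 11001101110); offset now 26 = byte 3 bit 2; 14 bits remain
Read 5: bits[26:36] width=10 -> value=966 (bin 1111000110); offset now 36 = byte 4 bit 4; 4 bits remain
Read 6: bits[36:38] width=2 -> value=3 (bin 11); offset now 38 = byte 4 bit 6; 2 bits remain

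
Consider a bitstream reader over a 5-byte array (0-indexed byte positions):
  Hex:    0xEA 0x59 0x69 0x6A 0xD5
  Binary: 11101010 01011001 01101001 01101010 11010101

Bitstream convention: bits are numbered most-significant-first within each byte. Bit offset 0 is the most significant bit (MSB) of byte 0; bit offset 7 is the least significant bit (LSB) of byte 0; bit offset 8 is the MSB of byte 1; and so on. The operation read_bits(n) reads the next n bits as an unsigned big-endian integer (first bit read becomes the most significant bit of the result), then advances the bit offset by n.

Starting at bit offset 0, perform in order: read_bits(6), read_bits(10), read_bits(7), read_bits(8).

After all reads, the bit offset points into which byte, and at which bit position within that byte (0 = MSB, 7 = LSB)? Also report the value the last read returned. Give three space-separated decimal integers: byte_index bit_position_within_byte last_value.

Read 1: bits[0:6] width=6 -> value=58 (bin 111010); offset now 6 = byte 0 bit 6; 34 bits remain
Read 2: bits[6:16] width=10 -> value=601 (bin 1001011001); offset now 16 = byte 2 bit 0; 24 bits remain
Read 3: bits[16:23] width=7 -> value=52 (bin 0110100); offset now 23 = byte 2 bit 7; 17 bits remain
Read 4: bits[23:31] width=8 -> value=181 (bin 10110101); offset now 31 = byte 3 bit 7; 9 bits remain

Answer: 3 7 181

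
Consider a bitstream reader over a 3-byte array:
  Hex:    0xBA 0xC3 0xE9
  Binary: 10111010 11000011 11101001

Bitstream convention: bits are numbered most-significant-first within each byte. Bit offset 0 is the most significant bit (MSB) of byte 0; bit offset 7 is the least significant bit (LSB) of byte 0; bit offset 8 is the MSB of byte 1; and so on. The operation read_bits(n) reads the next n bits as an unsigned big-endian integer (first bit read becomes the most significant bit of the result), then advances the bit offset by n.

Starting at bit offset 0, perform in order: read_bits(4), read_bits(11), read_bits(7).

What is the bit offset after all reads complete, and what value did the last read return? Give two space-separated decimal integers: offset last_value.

Read 1: bits[0:4] width=4 -> value=11 (bin 1011); offset now 4 = byte 0 bit 4; 20 bits remain
Read 2: bits[4:15] width=11 -> value=1377 (bin 10101100001); offset now 15 = byte 1 bit 7; 9 bits remain
Read 3: bits[15:22] width=7 -> value=122 (bin 1111010); offset now 22 = byte 2 bit 6; 2 bits remain

Answer: 22 122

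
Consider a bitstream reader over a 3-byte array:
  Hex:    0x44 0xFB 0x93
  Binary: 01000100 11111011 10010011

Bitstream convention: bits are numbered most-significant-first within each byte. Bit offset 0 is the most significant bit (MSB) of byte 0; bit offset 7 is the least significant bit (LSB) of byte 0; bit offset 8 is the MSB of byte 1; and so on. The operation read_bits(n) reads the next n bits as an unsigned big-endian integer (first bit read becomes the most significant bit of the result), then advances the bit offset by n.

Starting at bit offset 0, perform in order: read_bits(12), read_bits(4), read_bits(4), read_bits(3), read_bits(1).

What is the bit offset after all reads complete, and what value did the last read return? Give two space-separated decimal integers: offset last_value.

Read 1: bits[0:12] width=12 -> value=1103 (bin 010001001111); offset now 12 = byte 1 bit 4; 12 bits remain
Read 2: bits[12:16] width=4 -> value=11 (bin 1011); offset now 16 = byte 2 bit 0; 8 bits remain
Read 3: bits[16:20] width=4 -> value=9 (bin 1001); offset now 20 = byte 2 bit 4; 4 bits remain
Read 4: bits[20:23] width=3 -> value=1 (bin 001); offset now 23 = byte 2 bit 7; 1 bits remain
Read 5: bits[23:24] width=1 -> value=1 (bin 1); offset now 24 = byte 3 bit 0; 0 bits remain

Answer: 24 1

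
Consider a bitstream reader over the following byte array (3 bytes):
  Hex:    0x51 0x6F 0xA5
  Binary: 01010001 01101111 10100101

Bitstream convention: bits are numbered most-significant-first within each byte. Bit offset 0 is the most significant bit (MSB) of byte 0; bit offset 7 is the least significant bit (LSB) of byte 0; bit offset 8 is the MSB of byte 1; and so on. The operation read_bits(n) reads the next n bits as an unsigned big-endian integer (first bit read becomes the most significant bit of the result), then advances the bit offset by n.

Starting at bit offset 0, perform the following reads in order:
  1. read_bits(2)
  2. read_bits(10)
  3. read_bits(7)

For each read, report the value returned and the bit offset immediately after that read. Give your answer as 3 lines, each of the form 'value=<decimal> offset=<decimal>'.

Answer: value=1 offset=2
value=278 offset=12
value=125 offset=19

Derivation:
Read 1: bits[0:2] width=2 -> value=1 (bin 01); offset now 2 = byte 0 bit 2; 22 bits remain
Read 2: bits[2:12] width=10 -> value=278 (bin 0100010110); offset now 12 = byte 1 bit 4; 12 bits remain
Read 3: bits[12:19] width=7 -> value=125 (bin 1111101); offset now 19 = byte 2 bit 3; 5 bits remain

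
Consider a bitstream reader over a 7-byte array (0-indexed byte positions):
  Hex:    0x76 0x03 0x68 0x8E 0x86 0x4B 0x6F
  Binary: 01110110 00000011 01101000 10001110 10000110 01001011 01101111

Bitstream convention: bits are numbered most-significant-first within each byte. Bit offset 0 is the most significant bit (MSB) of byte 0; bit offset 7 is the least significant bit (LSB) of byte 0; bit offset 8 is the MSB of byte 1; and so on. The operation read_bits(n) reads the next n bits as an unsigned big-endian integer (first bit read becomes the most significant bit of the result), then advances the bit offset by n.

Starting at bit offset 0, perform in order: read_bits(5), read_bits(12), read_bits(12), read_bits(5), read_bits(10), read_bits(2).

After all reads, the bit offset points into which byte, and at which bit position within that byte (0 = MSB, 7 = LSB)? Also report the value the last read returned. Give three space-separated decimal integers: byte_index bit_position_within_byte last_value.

Read 1: bits[0:5] width=5 -> value=14 (bin 01110); offset now 5 = byte 0 bit 5; 51 bits remain
Read 2: bits[5:17] width=12 -> value=3078 (bin 110000000110); offset now 17 = byte 2 bit 1; 39 bits remain
Read 3: bits[17:29] width=12 -> value=3345 (bin 110100010001); offset now 29 = byte 3 bit 5; 27 bits remain
Read 4: bits[29:34] width=5 -> value=26 (bin 11010); offset now 34 = byte 4 bit 2; 22 bits remain
Read 5: bits[34:44] width=10 -> value=100 (bin 0001100100); offset now 44 = byte 5 bit 4; 12 bits remain
Read 6: bits[44:46] width=2 -> value=2 (bin 10); offset now 46 = byte 5 bit 6; 10 bits remain

Answer: 5 6 2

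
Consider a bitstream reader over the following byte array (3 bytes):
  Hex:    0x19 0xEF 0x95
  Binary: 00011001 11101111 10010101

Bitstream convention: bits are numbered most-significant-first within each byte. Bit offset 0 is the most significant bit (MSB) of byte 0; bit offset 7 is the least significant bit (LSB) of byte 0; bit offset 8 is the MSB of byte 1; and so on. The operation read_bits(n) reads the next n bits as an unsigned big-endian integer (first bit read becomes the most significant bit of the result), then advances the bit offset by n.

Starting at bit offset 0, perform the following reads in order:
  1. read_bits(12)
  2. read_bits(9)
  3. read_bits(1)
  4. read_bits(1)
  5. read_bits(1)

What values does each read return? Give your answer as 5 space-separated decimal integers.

Answer: 414 498 1 0 1

Derivation:
Read 1: bits[0:12] width=12 -> value=414 (bin 000110011110); offset now 12 = byte 1 bit 4; 12 bits remain
Read 2: bits[12:21] width=9 -> value=498 (bin 111110010); offset now 21 = byte 2 bit 5; 3 bits remain
Read 3: bits[21:22] width=1 -> value=1 (bin 1); offset now 22 = byte 2 bit 6; 2 bits remain
Read 4: bits[22:23] width=1 -> value=0 (bin 0); offset now 23 = byte 2 bit 7; 1 bits remain
Read 5: bits[23:24] width=1 -> value=1 (bin 1); offset now 24 = byte 3 bit 0; 0 bits remain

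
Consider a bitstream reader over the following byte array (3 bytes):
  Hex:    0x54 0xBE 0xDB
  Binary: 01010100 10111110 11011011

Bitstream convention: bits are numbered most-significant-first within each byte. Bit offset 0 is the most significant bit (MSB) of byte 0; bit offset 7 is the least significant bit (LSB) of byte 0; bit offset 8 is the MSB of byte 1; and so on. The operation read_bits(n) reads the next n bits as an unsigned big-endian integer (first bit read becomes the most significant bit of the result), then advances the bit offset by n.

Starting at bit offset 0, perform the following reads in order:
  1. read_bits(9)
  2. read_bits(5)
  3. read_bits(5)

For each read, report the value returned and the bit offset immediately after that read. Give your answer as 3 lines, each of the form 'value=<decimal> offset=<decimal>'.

Read 1: bits[0:9] width=9 -> value=169 (bin 010101001); offset now 9 = byte 1 bit 1; 15 bits remain
Read 2: bits[9:14] width=5 -> value=15 (bin 01111); offset now 14 = byte 1 bit 6; 10 bits remain
Read 3: bits[14:19] width=5 -> value=22 (bin 10110); offset now 19 = byte 2 bit 3; 5 bits remain

Answer: value=169 offset=9
value=15 offset=14
value=22 offset=19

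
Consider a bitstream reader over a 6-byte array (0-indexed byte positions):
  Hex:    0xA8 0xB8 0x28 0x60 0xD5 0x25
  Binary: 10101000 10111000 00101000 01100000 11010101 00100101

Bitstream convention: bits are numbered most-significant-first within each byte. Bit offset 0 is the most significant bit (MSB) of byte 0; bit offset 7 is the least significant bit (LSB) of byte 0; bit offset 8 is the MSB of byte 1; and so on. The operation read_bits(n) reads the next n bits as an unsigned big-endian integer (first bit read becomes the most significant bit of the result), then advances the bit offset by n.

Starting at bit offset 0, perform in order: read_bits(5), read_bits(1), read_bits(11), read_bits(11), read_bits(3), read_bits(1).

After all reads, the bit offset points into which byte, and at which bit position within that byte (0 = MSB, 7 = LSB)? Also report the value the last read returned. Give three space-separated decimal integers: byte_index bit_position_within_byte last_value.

Read 1: bits[0:5] width=5 -> value=21 (bin 10101); offset now 5 = byte 0 bit 5; 43 bits remain
Read 2: bits[5:6] width=1 -> value=0 (bin 0); offset now 6 = byte 0 bit 6; 42 bits remain
Read 3: bits[6:17] width=11 -> value=368 (bin 00101110000); offset now 17 = byte 2 bit 1; 31 bits remain
Read 4: bits[17:28] width=11 -> value=646 (bin 01010000110); offset now 28 = byte 3 bit 4; 20 bits remain
Read 5: bits[28:31] width=3 -> value=0 (bin 000); offset now 31 = byte 3 bit 7; 17 bits remain
Read 6: bits[31:32] width=1 -> value=0 (bin 0); offset now 32 = byte 4 bit 0; 16 bits remain

Answer: 4 0 0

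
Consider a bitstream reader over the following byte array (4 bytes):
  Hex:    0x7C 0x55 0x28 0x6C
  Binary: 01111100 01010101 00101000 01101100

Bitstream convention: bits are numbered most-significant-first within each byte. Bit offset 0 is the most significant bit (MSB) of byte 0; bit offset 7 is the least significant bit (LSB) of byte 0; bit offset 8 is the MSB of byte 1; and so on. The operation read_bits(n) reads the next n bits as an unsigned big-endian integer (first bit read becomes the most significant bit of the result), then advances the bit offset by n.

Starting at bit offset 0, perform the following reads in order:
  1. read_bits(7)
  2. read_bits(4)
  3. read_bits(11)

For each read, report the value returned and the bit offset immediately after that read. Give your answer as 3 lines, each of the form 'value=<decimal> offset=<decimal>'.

Read 1: bits[0:7] width=7 -> value=62 (bin 0111110); offset now 7 = byte 0 bit 7; 25 bits remain
Read 2: bits[7:11] width=4 -> value=2 (bin 0010); offset now 11 = byte 1 bit 3; 21 bits remain
Read 3: bits[11:22] width=11 -> value=1354 (bin 10101001010); offset now 22 = byte 2 bit 6; 10 bits remain

Answer: value=62 offset=7
value=2 offset=11
value=1354 offset=22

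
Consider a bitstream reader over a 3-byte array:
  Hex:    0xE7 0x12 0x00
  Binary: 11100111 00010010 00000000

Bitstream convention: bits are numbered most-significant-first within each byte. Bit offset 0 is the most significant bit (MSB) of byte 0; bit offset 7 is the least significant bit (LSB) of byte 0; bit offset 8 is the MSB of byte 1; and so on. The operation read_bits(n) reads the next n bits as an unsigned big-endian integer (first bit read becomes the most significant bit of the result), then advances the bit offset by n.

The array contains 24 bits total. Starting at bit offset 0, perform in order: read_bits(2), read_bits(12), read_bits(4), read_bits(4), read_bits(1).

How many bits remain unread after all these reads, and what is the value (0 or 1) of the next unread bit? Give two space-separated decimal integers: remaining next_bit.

Answer: 1 0

Derivation:
Read 1: bits[0:2] width=2 -> value=3 (bin 11); offset now 2 = byte 0 bit 2; 22 bits remain
Read 2: bits[2:14] width=12 -> value=2500 (bin 100111000100); offset now 14 = byte 1 bit 6; 10 bits remain
Read 3: bits[14:18] width=4 -> value=8 (bin 1000); offset now 18 = byte 2 bit 2; 6 bits remain
Read 4: bits[18:22] width=4 -> value=0 (bin 0000); offset now 22 = byte 2 bit 6; 2 bits remain
Read 5: bits[22:23] width=1 -> value=0 (bin 0); offset now 23 = byte 2 bit 7; 1 bits remain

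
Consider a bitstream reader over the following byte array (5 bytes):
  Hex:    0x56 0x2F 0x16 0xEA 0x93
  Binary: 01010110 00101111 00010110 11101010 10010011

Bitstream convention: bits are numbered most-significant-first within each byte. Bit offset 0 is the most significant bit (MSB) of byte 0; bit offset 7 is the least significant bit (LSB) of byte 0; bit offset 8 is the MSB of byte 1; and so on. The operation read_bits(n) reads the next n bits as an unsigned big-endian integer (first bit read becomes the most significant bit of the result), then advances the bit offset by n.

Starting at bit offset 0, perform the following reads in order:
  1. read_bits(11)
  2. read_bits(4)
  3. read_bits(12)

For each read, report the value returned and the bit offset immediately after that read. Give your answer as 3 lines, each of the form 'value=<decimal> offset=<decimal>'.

Read 1: bits[0:11] width=11 -> value=689 (bin 01010110001); offset now 11 = byte 1 bit 3; 29 bits remain
Read 2: bits[11:15] width=4 -> value=7 (bin 0111); offset now 15 = byte 1 bit 7; 25 bits remain
Read 3: bits[15:27] width=12 -> value=2231 (bin 100010110111); offset now 27 = byte 3 bit 3; 13 bits remain

Answer: value=689 offset=11
value=7 offset=15
value=2231 offset=27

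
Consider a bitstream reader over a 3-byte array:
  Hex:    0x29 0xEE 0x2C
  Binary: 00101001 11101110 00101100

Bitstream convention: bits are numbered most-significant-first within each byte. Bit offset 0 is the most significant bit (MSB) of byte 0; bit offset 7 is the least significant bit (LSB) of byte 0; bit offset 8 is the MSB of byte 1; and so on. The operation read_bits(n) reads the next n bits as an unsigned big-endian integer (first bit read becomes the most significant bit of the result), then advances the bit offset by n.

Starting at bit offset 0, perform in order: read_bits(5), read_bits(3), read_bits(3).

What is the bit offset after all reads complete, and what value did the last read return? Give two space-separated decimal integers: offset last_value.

Read 1: bits[0:5] width=5 -> value=5 (bin 00101); offset now 5 = byte 0 bit 5; 19 bits remain
Read 2: bits[5:8] width=3 -> value=1 (bin 001); offset now 8 = byte 1 bit 0; 16 bits remain
Read 3: bits[8:11] width=3 -> value=7 (bin 111); offset now 11 = byte 1 bit 3; 13 bits remain

Answer: 11 7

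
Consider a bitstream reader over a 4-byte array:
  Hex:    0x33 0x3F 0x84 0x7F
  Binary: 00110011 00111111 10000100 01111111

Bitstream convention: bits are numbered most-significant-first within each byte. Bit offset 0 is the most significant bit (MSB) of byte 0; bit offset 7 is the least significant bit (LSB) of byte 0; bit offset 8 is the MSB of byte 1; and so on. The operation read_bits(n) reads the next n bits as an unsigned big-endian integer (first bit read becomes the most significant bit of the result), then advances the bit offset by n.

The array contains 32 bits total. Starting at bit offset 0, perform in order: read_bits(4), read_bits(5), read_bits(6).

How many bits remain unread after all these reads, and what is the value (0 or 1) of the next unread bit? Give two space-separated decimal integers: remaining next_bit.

Answer: 17 1

Derivation:
Read 1: bits[0:4] width=4 -> value=3 (bin 0011); offset now 4 = byte 0 bit 4; 28 bits remain
Read 2: bits[4:9] width=5 -> value=6 (bin 00110); offset now 9 = byte 1 bit 1; 23 bits remain
Read 3: bits[9:15] width=6 -> value=31 (bin 011111); offset now 15 = byte 1 bit 7; 17 bits remain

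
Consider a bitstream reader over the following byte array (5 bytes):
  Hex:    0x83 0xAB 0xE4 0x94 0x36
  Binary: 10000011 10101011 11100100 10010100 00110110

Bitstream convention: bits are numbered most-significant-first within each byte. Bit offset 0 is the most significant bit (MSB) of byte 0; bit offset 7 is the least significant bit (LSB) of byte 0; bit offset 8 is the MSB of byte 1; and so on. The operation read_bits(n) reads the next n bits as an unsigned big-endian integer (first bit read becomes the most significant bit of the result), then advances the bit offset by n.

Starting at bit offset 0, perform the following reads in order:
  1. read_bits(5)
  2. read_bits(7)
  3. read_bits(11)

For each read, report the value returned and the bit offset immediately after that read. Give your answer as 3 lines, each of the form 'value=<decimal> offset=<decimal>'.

Answer: value=16 offset=5
value=58 offset=12
value=1522 offset=23

Derivation:
Read 1: bits[0:5] width=5 -> value=16 (bin 10000); offset now 5 = byte 0 bit 5; 35 bits remain
Read 2: bits[5:12] width=7 -> value=58 (bin 0111010); offset now 12 = byte 1 bit 4; 28 bits remain
Read 3: bits[12:23] width=11 -> value=1522 (bin 10111110010); offset now 23 = byte 2 bit 7; 17 bits remain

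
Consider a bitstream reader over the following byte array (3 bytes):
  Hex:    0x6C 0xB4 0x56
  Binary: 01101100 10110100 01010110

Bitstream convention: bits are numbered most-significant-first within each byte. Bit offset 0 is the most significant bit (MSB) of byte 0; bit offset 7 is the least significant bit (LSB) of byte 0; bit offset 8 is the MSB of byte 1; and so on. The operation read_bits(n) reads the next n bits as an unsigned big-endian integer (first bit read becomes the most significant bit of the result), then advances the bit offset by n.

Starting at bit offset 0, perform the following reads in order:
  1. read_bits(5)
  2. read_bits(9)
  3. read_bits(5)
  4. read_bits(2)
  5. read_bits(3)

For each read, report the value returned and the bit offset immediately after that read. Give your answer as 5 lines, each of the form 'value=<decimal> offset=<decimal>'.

Answer: value=13 offset=5
value=301 offset=14
value=2 offset=19
value=2 offset=21
value=6 offset=24

Derivation:
Read 1: bits[0:5] width=5 -> value=13 (bin 01101); offset now 5 = byte 0 bit 5; 19 bits remain
Read 2: bits[5:14] width=9 -> value=301 (bin 100101101); offset now 14 = byte 1 bit 6; 10 bits remain
Read 3: bits[14:19] width=5 -> value=2 (bin 00010); offset now 19 = byte 2 bit 3; 5 bits remain
Read 4: bits[19:21] width=2 -> value=2 (bin 10); offset now 21 = byte 2 bit 5; 3 bits remain
Read 5: bits[21:24] width=3 -> value=6 (bin 110); offset now 24 = byte 3 bit 0; 0 bits remain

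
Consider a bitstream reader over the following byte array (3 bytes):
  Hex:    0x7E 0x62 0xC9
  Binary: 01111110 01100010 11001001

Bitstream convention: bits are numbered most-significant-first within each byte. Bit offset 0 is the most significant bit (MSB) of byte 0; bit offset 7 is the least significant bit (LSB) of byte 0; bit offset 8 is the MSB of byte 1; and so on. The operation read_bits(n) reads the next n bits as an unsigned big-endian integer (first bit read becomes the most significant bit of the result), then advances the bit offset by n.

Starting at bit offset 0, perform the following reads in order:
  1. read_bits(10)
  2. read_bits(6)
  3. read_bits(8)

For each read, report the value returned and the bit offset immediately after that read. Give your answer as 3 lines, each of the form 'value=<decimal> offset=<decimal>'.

Read 1: bits[0:10] width=10 -> value=505 (bin 0111111001); offset now 10 = byte 1 bit 2; 14 bits remain
Read 2: bits[10:16] width=6 -> value=34 (bin 100010); offset now 16 = byte 2 bit 0; 8 bits remain
Read 3: bits[16:24] width=8 -> value=201 (bin 11001001); offset now 24 = byte 3 bit 0; 0 bits remain

Answer: value=505 offset=10
value=34 offset=16
value=201 offset=24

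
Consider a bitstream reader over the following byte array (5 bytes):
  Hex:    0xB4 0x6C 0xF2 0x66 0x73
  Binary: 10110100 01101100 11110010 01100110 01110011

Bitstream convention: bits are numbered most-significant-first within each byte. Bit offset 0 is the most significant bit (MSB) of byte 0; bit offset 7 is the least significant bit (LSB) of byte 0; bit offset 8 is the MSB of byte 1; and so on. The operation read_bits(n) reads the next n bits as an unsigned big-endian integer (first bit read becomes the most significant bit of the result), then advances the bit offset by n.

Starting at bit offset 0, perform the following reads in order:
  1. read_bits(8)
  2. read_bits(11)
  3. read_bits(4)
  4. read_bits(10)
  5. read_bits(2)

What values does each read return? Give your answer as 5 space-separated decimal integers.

Read 1: bits[0:8] width=8 -> value=180 (bin 10110100); offset now 8 = byte 1 bit 0; 32 bits remain
Read 2: bits[8:19] width=11 -> value=871 (bin 01101100111); offset now 19 = byte 2 bit 3; 21 bits remain
Read 3: bits[19:23] width=4 -> value=9 (bin 1001); offset now 23 = byte 2 bit 7; 17 bits remain
Read 4: bits[23:33] width=10 -> value=204 (bin 0011001100); offset now 33 = byte 4 bit 1; 7 bits remain
Read 5: bits[33:35] width=2 -> value=3 (bin 11); offset now 35 = byte 4 bit 3; 5 bits remain

Answer: 180 871 9 204 3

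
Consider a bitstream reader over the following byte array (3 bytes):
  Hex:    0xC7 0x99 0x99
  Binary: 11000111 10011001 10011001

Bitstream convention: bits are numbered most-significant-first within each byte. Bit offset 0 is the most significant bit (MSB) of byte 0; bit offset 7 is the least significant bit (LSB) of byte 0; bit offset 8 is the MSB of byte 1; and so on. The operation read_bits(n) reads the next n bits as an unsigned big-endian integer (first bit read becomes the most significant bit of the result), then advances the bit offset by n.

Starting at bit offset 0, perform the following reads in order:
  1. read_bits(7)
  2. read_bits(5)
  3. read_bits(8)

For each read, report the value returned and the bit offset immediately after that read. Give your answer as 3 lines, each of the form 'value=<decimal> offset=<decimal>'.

Answer: value=99 offset=7
value=25 offset=12
value=153 offset=20

Derivation:
Read 1: bits[0:7] width=7 -> value=99 (bin 1100011); offset now 7 = byte 0 bit 7; 17 bits remain
Read 2: bits[7:12] width=5 -> value=25 (bin 11001); offset now 12 = byte 1 bit 4; 12 bits remain
Read 3: bits[12:20] width=8 -> value=153 (bin 10011001); offset now 20 = byte 2 bit 4; 4 bits remain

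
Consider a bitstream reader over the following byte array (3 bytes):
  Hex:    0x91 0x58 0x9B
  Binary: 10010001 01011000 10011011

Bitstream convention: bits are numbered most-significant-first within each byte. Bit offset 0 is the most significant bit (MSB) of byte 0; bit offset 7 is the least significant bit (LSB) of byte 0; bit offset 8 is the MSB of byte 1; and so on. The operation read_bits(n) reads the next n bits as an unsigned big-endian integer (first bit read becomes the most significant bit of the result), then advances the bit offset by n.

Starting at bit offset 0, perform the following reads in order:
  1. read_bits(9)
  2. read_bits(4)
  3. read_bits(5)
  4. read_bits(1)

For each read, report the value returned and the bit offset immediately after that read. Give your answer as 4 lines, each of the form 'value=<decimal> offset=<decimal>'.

Answer: value=290 offset=9
value=11 offset=13
value=2 offset=18
value=0 offset=19

Derivation:
Read 1: bits[0:9] width=9 -> value=290 (bin 100100010); offset now 9 = byte 1 bit 1; 15 bits remain
Read 2: bits[9:13] width=4 -> value=11 (bin 1011); offset now 13 = byte 1 bit 5; 11 bits remain
Read 3: bits[13:18] width=5 -> value=2 (bin 00010); offset now 18 = byte 2 bit 2; 6 bits remain
Read 4: bits[18:19] width=1 -> value=0 (bin 0); offset now 19 = byte 2 bit 3; 5 bits remain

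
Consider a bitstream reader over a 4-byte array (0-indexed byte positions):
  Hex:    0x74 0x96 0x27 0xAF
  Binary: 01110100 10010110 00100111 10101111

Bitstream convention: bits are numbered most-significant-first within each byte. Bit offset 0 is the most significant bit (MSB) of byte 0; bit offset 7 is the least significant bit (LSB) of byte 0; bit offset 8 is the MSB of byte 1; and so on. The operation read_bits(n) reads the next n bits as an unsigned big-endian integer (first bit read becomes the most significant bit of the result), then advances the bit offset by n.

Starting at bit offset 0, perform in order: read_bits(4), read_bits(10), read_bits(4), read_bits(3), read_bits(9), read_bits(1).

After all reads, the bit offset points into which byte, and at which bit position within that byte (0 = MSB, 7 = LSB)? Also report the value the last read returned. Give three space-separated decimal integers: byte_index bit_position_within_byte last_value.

Answer: 3 7 1

Derivation:
Read 1: bits[0:4] width=4 -> value=7 (bin 0111); offset now 4 = byte 0 bit 4; 28 bits remain
Read 2: bits[4:14] width=10 -> value=293 (bin 0100100101); offset now 14 = byte 1 bit 6; 18 bits remain
Read 3: bits[14:18] width=4 -> value=8 (bin 1000); offset now 18 = byte 2 bit 2; 14 bits remain
Read 4: bits[18:21] width=3 -> value=4 (bin 100); offset now 21 = byte 2 bit 5; 11 bits remain
Read 5: bits[21:30] width=9 -> value=491 (bin 111101011); offset now 30 = byte 3 bit 6; 2 bits remain
Read 6: bits[30:31] width=1 -> value=1 (bin 1); offset now 31 = byte 3 bit 7; 1 bits remain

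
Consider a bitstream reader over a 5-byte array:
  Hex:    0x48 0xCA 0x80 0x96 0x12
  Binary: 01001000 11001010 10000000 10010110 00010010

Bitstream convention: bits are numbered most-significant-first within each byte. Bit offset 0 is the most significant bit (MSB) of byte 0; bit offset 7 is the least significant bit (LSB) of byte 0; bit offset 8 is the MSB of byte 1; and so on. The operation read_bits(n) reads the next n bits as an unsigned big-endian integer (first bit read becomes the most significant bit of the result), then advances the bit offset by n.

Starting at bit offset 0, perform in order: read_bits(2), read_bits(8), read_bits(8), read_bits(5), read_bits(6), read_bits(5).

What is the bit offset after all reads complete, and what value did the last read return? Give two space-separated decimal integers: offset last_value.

Answer: 34 24

Derivation:
Read 1: bits[0:2] width=2 -> value=1 (bin 01); offset now 2 = byte 0 bit 2; 38 bits remain
Read 2: bits[2:10] width=8 -> value=35 (bin 00100011); offset now 10 = byte 1 bit 2; 30 bits remain
Read 3: bits[10:18] width=8 -> value=42 (bin 00101010); offset now 18 = byte 2 bit 2; 22 bits remain
Read 4: bits[18:23] width=5 -> value=0 (bin 00000); offset now 23 = byte 2 bit 7; 17 bits remain
Read 5: bits[23:29] width=6 -> value=18 (bin 010010); offset now 29 = byte 3 bit 5; 11 bits remain
Read 6: bits[29:34] width=5 -> value=24 (bin 11000); offset now 34 = byte 4 bit 2; 6 bits remain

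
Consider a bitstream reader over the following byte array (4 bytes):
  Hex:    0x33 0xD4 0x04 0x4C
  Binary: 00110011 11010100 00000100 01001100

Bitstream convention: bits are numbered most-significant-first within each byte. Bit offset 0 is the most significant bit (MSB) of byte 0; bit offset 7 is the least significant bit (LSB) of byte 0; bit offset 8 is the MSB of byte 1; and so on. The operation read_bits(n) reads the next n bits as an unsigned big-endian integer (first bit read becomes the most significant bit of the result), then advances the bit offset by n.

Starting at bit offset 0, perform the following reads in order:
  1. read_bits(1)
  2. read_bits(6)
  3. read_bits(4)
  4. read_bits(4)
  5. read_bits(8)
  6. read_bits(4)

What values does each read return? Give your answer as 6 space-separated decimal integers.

Answer: 0 25 14 10 2 2

Derivation:
Read 1: bits[0:1] width=1 -> value=0 (bin 0); offset now 1 = byte 0 bit 1; 31 bits remain
Read 2: bits[1:7] width=6 -> value=25 (bin 011001); offset now 7 = byte 0 bit 7; 25 bits remain
Read 3: bits[7:11] width=4 -> value=14 (bin 1110); offset now 11 = byte 1 bit 3; 21 bits remain
Read 4: bits[11:15] width=4 -> value=10 (bin 1010); offset now 15 = byte 1 bit 7; 17 bits remain
Read 5: bits[15:23] width=8 -> value=2 (bin 00000010); offset now 23 = byte 2 bit 7; 9 bits remain
Read 6: bits[23:27] width=4 -> value=2 (bin 0010); offset now 27 = byte 3 bit 3; 5 bits remain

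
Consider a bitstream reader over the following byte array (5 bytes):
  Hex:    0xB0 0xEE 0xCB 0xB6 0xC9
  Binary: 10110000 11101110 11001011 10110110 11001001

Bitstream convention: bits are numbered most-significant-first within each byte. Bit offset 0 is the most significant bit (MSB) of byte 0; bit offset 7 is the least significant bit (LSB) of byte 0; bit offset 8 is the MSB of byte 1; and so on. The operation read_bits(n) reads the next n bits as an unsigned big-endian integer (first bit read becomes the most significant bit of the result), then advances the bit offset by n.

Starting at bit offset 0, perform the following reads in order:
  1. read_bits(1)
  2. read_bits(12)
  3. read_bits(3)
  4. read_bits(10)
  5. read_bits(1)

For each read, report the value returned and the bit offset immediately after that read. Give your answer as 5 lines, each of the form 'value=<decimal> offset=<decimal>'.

Read 1: bits[0:1] width=1 -> value=1 (bin 1); offset now 1 = byte 0 bit 1; 39 bits remain
Read 2: bits[1:13] width=12 -> value=1565 (bin 011000011101); offset now 13 = byte 1 bit 5; 27 bits remain
Read 3: bits[13:16] width=3 -> value=6 (bin 110); offset now 16 = byte 2 bit 0; 24 bits remain
Read 4: bits[16:26] width=10 -> value=814 (bin 1100101110); offset now 26 = byte 3 bit 2; 14 bits remain
Read 5: bits[26:27] width=1 -> value=1 (bin 1); offset now 27 = byte 3 bit 3; 13 bits remain

Answer: value=1 offset=1
value=1565 offset=13
value=6 offset=16
value=814 offset=26
value=1 offset=27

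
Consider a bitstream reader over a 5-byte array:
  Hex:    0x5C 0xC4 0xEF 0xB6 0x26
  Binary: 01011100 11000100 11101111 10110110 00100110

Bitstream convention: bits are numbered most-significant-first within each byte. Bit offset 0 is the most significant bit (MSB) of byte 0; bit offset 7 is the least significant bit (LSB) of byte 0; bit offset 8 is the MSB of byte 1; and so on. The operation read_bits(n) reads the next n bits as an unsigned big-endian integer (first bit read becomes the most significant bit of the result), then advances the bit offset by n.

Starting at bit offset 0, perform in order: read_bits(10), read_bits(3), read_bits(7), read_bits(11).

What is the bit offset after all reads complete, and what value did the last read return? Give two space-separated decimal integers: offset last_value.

Answer: 31 2011

Derivation:
Read 1: bits[0:10] width=10 -> value=371 (bin 0101110011); offset now 10 = byte 1 bit 2; 30 bits remain
Read 2: bits[10:13] width=3 -> value=0 (bin 000); offset now 13 = byte 1 bit 5; 27 bits remain
Read 3: bits[13:20] width=7 -> value=78 (bin 1001110); offset now 20 = byte 2 bit 4; 20 bits remain
Read 4: bits[20:31] width=11 -> value=2011 (bin 11111011011); offset now 31 = byte 3 bit 7; 9 bits remain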